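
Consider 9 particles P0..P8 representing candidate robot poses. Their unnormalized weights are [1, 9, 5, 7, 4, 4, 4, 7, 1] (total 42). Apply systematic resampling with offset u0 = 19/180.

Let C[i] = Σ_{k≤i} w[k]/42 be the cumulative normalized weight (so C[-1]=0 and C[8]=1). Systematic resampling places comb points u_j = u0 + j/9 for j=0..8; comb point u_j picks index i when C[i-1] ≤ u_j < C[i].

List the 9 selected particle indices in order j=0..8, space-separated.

1 1 2 3 4 5 6 7 8

C = [1/42, 5/21, 5/14, 11/21, 13/21, 5/7, 17/21, 41/42, 1]
j=0: u_0=19/180 ∈ [1/42, 5/21) → index 1
j=1: u_1=13/60 ∈ [1/42, 5/21) → index 1
j=2: u_2=59/180 ∈ [5/21, 5/14) → index 2
j=3: u_3=79/180 ∈ [5/14, 11/21) → index 3
j=4: u_4=11/20 ∈ [11/21, 13/21) → index 4
j=5: u_5=119/180 ∈ [13/21, 5/7) → index 5
j=6: u_6=139/180 ∈ [5/7, 17/21) → index 6
j=7: u_7=53/60 ∈ [17/21, 41/42) → index 7
j=8: u_8=179/180 ∈ [41/42, 1) → index 8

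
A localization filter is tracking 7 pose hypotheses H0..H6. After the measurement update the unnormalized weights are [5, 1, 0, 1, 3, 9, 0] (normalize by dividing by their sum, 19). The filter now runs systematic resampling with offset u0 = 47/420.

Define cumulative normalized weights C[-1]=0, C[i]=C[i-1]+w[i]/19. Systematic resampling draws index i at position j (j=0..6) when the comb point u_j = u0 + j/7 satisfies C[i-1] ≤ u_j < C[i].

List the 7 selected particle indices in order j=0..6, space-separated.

0 0 4 5 5 5 5

C = [5/19, 6/19, 6/19, 7/19, 10/19, 1, 1]
j=0: u_0=47/420 ∈ [0, 5/19) → index 0
j=1: u_1=107/420 ∈ [0, 5/19) → index 0
j=2: u_2=167/420 ∈ [7/19, 10/19) → index 4
j=3: u_3=227/420 ∈ [10/19, 1) → index 5
j=4: u_4=41/60 ∈ [10/19, 1) → index 5
j=5: u_5=347/420 ∈ [10/19, 1) → index 5
j=6: u_6=407/420 ∈ [10/19, 1) → index 5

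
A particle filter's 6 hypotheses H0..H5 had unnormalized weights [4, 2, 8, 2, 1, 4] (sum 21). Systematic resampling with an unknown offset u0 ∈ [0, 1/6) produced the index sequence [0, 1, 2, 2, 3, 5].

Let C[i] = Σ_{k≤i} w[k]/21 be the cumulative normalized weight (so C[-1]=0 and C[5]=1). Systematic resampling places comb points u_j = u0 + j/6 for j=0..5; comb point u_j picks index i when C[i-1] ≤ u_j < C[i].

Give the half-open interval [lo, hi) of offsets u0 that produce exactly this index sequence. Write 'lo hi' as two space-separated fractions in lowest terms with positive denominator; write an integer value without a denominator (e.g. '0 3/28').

C = [4/21, 2/7, 2/3, 16/21, 17/21, 1]
j=0 picked index 0: u0 ∈ [0, 4/21)
j=1 picked index 1: u0 ∈ [1/42, 5/42)
j=2 picked index 2: u0 ∈ [-1/21, 1/3)
j=3 picked index 2: u0 ∈ [-3/14, 1/6)
j=4 picked index 3: u0 ∈ [0, 2/21)
j=5 picked index 5: u0 ∈ [-1/42, 1/6)
intersection: [1/42, 2/21)

1/42 2/21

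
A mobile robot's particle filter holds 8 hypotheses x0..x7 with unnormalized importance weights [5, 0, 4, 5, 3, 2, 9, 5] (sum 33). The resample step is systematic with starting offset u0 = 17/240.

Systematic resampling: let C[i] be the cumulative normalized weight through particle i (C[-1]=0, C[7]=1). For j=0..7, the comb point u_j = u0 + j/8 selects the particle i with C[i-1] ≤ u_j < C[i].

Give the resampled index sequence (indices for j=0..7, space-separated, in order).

0 2 3 4 5 6 6 7

C = [5/33, 5/33, 3/11, 14/33, 17/33, 19/33, 28/33, 1]
j=0: u_0=17/240 ∈ [0, 5/33) → index 0
j=1: u_1=47/240 ∈ [5/33, 3/11) → index 2
j=2: u_2=77/240 ∈ [3/11, 14/33) → index 3
j=3: u_3=107/240 ∈ [14/33, 17/33) → index 4
j=4: u_4=137/240 ∈ [17/33, 19/33) → index 5
j=5: u_5=167/240 ∈ [19/33, 28/33) → index 6
j=6: u_6=197/240 ∈ [19/33, 28/33) → index 6
j=7: u_7=227/240 ∈ [28/33, 1) → index 7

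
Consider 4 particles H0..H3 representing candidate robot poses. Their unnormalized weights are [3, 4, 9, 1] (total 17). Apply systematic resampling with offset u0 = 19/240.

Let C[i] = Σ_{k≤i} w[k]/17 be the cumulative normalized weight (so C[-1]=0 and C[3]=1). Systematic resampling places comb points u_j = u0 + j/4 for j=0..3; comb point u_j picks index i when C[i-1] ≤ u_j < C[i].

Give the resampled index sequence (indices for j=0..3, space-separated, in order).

C = [3/17, 7/17, 16/17, 1]
j=0: u_0=19/240 ∈ [0, 3/17) → index 0
j=1: u_1=79/240 ∈ [3/17, 7/17) → index 1
j=2: u_2=139/240 ∈ [7/17, 16/17) → index 2
j=3: u_3=199/240 ∈ [7/17, 16/17) → index 2

0 1 2 2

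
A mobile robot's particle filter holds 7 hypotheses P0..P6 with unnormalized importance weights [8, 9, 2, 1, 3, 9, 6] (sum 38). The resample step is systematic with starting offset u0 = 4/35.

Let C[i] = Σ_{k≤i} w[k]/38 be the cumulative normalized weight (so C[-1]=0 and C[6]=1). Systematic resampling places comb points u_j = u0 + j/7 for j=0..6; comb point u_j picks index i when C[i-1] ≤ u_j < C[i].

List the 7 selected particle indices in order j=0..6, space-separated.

0 1 1 4 5 5 6

C = [4/19, 17/38, 1/2, 10/19, 23/38, 16/19, 1]
j=0: u_0=4/35 ∈ [0, 4/19) → index 0
j=1: u_1=9/35 ∈ [4/19, 17/38) → index 1
j=2: u_2=2/5 ∈ [4/19, 17/38) → index 1
j=3: u_3=19/35 ∈ [10/19, 23/38) → index 4
j=4: u_4=24/35 ∈ [23/38, 16/19) → index 5
j=5: u_5=29/35 ∈ [23/38, 16/19) → index 5
j=6: u_6=34/35 ∈ [16/19, 1) → index 6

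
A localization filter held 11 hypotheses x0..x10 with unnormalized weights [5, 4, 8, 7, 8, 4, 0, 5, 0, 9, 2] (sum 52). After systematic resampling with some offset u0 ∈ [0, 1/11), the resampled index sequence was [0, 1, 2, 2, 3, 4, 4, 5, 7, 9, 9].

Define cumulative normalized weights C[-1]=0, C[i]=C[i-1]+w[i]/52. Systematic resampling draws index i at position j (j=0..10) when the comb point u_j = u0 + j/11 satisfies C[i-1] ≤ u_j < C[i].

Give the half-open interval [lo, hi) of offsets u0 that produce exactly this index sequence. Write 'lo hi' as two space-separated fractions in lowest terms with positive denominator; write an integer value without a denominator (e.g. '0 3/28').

C = [5/52, 9/52, 17/52, 6/13, 8/13, 9/13, 9/13, 41/52, 41/52, 25/26, 1]
j=0 picked index 0: u0 ∈ [0, 5/52)
j=1 picked index 1: u0 ∈ [3/572, 47/572)
j=2 picked index 2: u0 ∈ [-5/572, 83/572)
j=3 picked index 2: u0 ∈ [-57/572, 31/572)
j=4 picked index 3: u0 ∈ [-21/572, 14/143)
j=5 picked index 4: u0 ∈ [1/143, 23/143)
j=6 picked index 4: u0 ∈ [-12/143, 10/143)
j=7 picked index 5: u0 ∈ [-3/143, 8/143)
j=8 picked index 7: u0 ∈ [-5/143, 35/572)
j=9 picked index 9: u0 ∈ [-17/572, 41/286)
j=10 picked index 9: u0 ∈ [-69/572, 15/286)
intersection: [1/143, 15/286)

1/143 15/286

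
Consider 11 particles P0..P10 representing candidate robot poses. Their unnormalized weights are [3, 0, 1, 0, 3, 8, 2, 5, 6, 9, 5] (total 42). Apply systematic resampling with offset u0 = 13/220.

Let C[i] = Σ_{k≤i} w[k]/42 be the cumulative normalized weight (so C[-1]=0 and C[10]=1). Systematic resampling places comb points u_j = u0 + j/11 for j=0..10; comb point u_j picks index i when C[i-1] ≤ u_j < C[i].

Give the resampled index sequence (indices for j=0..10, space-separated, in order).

0 4 5 5 7 7 8 9 9 9 10

C = [1/14, 1/14, 2/21, 2/21, 1/6, 5/14, 17/42, 11/21, 2/3, 37/42, 1]
j=0: u_0=13/220 ∈ [0, 1/14) → index 0
j=1: u_1=3/20 ∈ [2/21, 1/6) → index 4
j=2: u_2=53/220 ∈ [1/6, 5/14) → index 5
j=3: u_3=73/220 ∈ [1/6, 5/14) → index 5
j=4: u_4=93/220 ∈ [17/42, 11/21) → index 7
j=5: u_5=113/220 ∈ [17/42, 11/21) → index 7
j=6: u_6=133/220 ∈ [11/21, 2/3) → index 8
j=7: u_7=153/220 ∈ [2/3, 37/42) → index 9
j=8: u_8=173/220 ∈ [2/3, 37/42) → index 9
j=9: u_9=193/220 ∈ [2/3, 37/42) → index 9
j=10: u_10=213/220 ∈ [37/42, 1) → index 10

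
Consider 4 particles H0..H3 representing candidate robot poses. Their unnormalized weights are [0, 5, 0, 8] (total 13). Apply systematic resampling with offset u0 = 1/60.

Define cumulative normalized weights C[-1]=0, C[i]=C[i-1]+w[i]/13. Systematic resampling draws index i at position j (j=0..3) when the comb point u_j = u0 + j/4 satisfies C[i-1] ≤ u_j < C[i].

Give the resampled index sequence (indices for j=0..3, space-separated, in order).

C = [0, 5/13, 5/13, 1]
j=0: u_0=1/60 ∈ [0, 5/13) → index 1
j=1: u_1=4/15 ∈ [0, 5/13) → index 1
j=2: u_2=31/60 ∈ [5/13, 1) → index 3
j=3: u_3=23/30 ∈ [5/13, 1) → index 3

1 1 3 3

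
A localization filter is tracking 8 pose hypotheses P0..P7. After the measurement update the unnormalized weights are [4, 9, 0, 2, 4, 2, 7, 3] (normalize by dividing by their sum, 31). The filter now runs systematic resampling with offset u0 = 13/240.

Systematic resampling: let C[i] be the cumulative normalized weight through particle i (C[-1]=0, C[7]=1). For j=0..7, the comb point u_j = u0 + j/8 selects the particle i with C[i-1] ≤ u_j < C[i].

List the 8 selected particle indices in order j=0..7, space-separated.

C = [4/31, 13/31, 13/31, 15/31, 19/31, 21/31, 28/31, 1]
j=0: u_0=13/240 ∈ [0, 4/31) → index 0
j=1: u_1=43/240 ∈ [4/31, 13/31) → index 1
j=2: u_2=73/240 ∈ [4/31, 13/31) → index 1
j=3: u_3=103/240 ∈ [13/31, 15/31) → index 3
j=4: u_4=133/240 ∈ [15/31, 19/31) → index 4
j=5: u_5=163/240 ∈ [21/31, 28/31) → index 6
j=6: u_6=193/240 ∈ [21/31, 28/31) → index 6
j=7: u_7=223/240 ∈ [28/31, 1) → index 7

0 1 1 3 4 6 6 7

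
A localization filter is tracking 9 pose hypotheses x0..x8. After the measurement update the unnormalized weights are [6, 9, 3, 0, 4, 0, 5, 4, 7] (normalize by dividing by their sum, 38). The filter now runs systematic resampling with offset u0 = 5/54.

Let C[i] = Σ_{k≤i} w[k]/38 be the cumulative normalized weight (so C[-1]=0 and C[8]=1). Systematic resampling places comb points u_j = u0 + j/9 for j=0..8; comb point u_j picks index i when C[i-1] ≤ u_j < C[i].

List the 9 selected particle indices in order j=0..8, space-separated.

C = [3/19, 15/38, 9/19, 9/19, 11/19, 11/19, 27/38, 31/38, 1]
j=0: u_0=5/54 ∈ [0, 3/19) → index 0
j=1: u_1=11/54 ∈ [3/19, 15/38) → index 1
j=2: u_2=17/54 ∈ [3/19, 15/38) → index 1
j=3: u_3=23/54 ∈ [15/38, 9/19) → index 2
j=4: u_4=29/54 ∈ [9/19, 11/19) → index 4
j=5: u_5=35/54 ∈ [11/19, 27/38) → index 6
j=6: u_6=41/54 ∈ [27/38, 31/38) → index 7
j=7: u_7=47/54 ∈ [31/38, 1) → index 8
j=8: u_8=53/54 ∈ [31/38, 1) → index 8

0 1 1 2 4 6 7 8 8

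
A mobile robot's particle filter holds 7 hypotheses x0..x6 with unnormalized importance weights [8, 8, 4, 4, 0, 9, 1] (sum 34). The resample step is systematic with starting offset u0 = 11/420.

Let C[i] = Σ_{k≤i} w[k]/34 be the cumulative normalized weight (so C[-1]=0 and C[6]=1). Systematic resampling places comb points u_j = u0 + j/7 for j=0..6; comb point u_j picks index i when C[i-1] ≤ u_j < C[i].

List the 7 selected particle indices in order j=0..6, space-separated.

0 0 1 1 3 5 5

C = [4/17, 8/17, 10/17, 12/17, 12/17, 33/34, 1]
j=0: u_0=11/420 ∈ [0, 4/17) → index 0
j=1: u_1=71/420 ∈ [0, 4/17) → index 0
j=2: u_2=131/420 ∈ [4/17, 8/17) → index 1
j=3: u_3=191/420 ∈ [4/17, 8/17) → index 1
j=4: u_4=251/420 ∈ [10/17, 12/17) → index 3
j=5: u_5=311/420 ∈ [12/17, 33/34) → index 5
j=6: u_6=53/60 ∈ [12/17, 33/34) → index 5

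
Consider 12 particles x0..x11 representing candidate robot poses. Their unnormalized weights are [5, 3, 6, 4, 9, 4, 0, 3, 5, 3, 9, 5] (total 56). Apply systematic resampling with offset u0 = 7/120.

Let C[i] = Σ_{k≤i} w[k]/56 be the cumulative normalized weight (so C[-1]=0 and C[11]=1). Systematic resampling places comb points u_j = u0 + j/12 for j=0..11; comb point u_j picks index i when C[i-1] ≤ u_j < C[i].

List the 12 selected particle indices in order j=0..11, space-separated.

C = [5/56, 1/7, 1/4, 9/28, 27/56, 31/56, 31/56, 17/28, 39/56, 3/4, 51/56, 1]
j=0: u_0=7/120 ∈ [0, 5/56) → index 0
j=1: u_1=17/120 ∈ [5/56, 1/7) → index 1
j=2: u_2=9/40 ∈ [1/7, 1/4) → index 2
j=3: u_3=37/120 ∈ [1/4, 9/28) → index 3
j=4: u_4=47/120 ∈ [9/28, 27/56) → index 4
j=5: u_5=19/40 ∈ [9/28, 27/56) → index 4
j=6: u_6=67/120 ∈ [31/56, 17/28) → index 7
j=7: u_7=77/120 ∈ [17/28, 39/56) → index 8
j=8: u_8=29/40 ∈ [39/56, 3/4) → index 9
j=9: u_9=97/120 ∈ [3/4, 51/56) → index 10
j=10: u_10=107/120 ∈ [3/4, 51/56) → index 10
j=11: u_11=39/40 ∈ [51/56, 1) → index 11

0 1 2 3 4 4 7 8 9 10 10 11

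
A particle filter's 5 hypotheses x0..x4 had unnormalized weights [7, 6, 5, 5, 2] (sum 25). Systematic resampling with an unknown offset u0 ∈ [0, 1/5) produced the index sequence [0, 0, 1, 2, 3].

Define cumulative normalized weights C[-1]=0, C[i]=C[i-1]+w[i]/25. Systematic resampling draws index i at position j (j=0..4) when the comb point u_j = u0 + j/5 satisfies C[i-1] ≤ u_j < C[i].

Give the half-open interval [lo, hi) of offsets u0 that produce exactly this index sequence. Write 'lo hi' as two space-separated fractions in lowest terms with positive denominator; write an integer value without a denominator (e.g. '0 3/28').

C = [7/25, 13/25, 18/25, 23/25, 1]
j=0 picked index 0: u0 ∈ [0, 7/25)
j=1 picked index 0: u0 ∈ [-1/5, 2/25)
j=2 picked index 1: u0 ∈ [-3/25, 3/25)
j=3 picked index 2: u0 ∈ [-2/25, 3/25)
j=4 picked index 3: u0 ∈ [-2/25, 3/25)
intersection: [0, 2/25)

0 2/25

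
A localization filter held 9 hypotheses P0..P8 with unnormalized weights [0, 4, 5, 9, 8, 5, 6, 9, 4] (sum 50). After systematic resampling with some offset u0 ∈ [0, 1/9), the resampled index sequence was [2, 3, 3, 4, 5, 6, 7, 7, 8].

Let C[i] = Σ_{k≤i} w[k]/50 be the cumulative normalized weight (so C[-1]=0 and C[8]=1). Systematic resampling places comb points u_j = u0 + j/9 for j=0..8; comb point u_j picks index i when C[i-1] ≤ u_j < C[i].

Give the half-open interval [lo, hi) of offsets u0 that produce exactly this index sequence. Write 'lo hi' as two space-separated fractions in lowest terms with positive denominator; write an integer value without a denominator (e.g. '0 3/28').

C = [0, 2/25, 9/50, 9/25, 13/25, 31/50, 37/50, 23/25, 1]
j=0 picked index 2: u0 ∈ [2/25, 9/50)
j=1 picked index 3: u0 ∈ [31/450, 56/225)
j=2 picked index 3: u0 ∈ [-19/450, 31/225)
j=3 picked index 4: u0 ∈ [2/75, 14/75)
j=4 picked index 5: u0 ∈ [17/225, 79/450)
j=5 picked index 6: u0 ∈ [29/450, 83/450)
j=6 picked index 7: u0 ∈ [11/150, 19/75)
j=7 picked index 7: u0 ∈ [-17/450, 32/225)
j=8 picked index 8: u0 ∈ [7/225, 1/9)
intersection: [2/25, 1/9)

2/25 1/9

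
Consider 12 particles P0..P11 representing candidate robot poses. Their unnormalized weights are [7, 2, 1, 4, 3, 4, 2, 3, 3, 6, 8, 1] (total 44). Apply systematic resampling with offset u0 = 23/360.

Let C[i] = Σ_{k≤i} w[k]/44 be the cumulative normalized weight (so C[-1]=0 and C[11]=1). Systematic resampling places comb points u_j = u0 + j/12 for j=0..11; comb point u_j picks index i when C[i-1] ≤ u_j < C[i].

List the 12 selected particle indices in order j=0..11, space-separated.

C = [7/44, 9/44, 5/22, 7/22, 17/44, 21/44, 23/44, 13/22, 29/44, 35/44, 43/44, 1]
j=0: u_0=23/360 ∈ [0, 7/44) → index 0
j=1: u_1=53/360 ∈ [0, 7/44) → index 0
j=2: u_2=83/360 ∈ [5/22, 7/22) → index 3
j=3: u_3=113/360 ∈ [5/22, 7/22) → index 3
j=4: u_4=143/360 ∈ [17/44, 21/44) → index 5
j=5: u_5=173/360 ∈ [21/44, 23/44) → index 6
j=6: u_6=203/360 ∈ [23/44, 13/22) → index 7
j=7: u_7=233/360 ∈ [13/22, 29/44) → index 8
j=8: u_8=263/360 ∈ [29/44, 35/44) → index 9
j=9: u_9=293/360 ∈ [35/44, 43/44) → index 10
j=10: u_10=323/360 ∈ [35/44, 43/44) → index 10
j=11: u_11=353/360 ∈ [43/44, 1) → index 11

0 0 3 3 5 6 7 8 9 10 10 11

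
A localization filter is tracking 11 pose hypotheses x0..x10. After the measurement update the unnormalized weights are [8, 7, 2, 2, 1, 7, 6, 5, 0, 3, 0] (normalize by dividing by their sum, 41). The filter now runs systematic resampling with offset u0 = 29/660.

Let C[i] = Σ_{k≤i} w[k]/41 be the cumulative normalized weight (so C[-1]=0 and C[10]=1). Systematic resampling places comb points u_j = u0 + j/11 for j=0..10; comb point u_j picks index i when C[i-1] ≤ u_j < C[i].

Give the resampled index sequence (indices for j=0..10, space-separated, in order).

C = [8/41, 15/41, 17/41, 19/41, 20/41, 27/41, 33/41, 38/41, 38/41, 1, 1]
j=0: u_0=29/660 ∈ [0, 8/41) → index 0
j=1: u_1=89/660 ∈ [0, 8/41) → index 0
j=2: u_2=149/660 ∈ [8/41, 15/41) → index 1
j=3: u_3=19/60 ∈ [8/41, 15/41) → index 1
j=4: u_4=269/660 ∈ [15/41, 17/41) → index 2
j=5: u_5=329/660 ∈ [20/41, 27/41) → index 5
j=6: u_6=389/660 ∈ [20/41, 27/41) → index 5
j=7: u_7=449/660 ∈ [27/41, 33/41) → index 6
j=8: u_8=509/660 ∈ [27/41, 33/41) → index 6
j=9: u_9=569/660 ∈ [33/41, 38/41) → index 7
j=10: u_10=629/660 ∈ [38/41, 1) → index 9

0 0 1 1 2 5 5 6 6 7 9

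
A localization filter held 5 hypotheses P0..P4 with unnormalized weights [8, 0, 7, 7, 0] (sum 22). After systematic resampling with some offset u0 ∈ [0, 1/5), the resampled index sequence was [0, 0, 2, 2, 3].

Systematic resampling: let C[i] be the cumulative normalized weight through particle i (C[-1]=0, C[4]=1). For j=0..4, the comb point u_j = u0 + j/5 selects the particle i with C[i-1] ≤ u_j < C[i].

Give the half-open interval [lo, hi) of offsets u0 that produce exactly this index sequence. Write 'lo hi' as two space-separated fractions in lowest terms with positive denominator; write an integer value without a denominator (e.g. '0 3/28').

C = [4/11, 4/11, 15/22, 1, 1]
j=0 picked index 0: u0 ∈ [0, 4/11)
j=1 picked index 0: u0 ∈ [-1/5, 9/55)
j=2 picked index 2: u0 ∈ [-2/55, 31/110)
j=3 picked index 2: u0 ∈ [-13/55, 9/110)
j=4 picked index 3: u0 ∈ [-13/110, 1/5)
intersection: [0, 9/110)

0 9/110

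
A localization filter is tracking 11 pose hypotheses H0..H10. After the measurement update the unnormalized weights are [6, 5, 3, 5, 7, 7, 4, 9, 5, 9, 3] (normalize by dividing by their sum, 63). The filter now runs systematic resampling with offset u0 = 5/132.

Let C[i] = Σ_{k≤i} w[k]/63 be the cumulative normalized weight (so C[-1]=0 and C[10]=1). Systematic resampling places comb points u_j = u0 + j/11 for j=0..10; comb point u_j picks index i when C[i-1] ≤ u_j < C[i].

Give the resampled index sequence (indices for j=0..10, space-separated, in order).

0 1 2 4 4 5 6 7 8 9 9

C = [2/21, 11/63, 2/9, 19/63, 26/63, 11/21, 37/63, 46/63, 17/21, 20/21, 1]
j=0: u_0=5/132 ∈ [0, 2/21) → index 0
j=1: u_1=17/132 ∈ [2/21, 11/63) → index 1
j=2: u_2=29/132 ∈ [11/63, 2/9) → index 2
j=3: u_3=41/132 ∈ [19/63, 26/63) → index 4
j=4: u_4=53/132 ∈ [19/63, 26/63) → index 4
j=5: u_5=65/132 ∈ [26/63, 11/21) → index 5
j=6: u_6=7/12 ∈ [11/21, 37/63) → index 6
j=7: u_7=89/132 ∈ [37/63, 46/63) → index 7
j=8: u_8=101/132 ∈ [46/63, 17/21) → index 8
j=9: u_9=113/132 ∈ [17/21, 20/21) → index 9
j=10: u_10=125/132 ∈ [17/21, 20/21) → index 9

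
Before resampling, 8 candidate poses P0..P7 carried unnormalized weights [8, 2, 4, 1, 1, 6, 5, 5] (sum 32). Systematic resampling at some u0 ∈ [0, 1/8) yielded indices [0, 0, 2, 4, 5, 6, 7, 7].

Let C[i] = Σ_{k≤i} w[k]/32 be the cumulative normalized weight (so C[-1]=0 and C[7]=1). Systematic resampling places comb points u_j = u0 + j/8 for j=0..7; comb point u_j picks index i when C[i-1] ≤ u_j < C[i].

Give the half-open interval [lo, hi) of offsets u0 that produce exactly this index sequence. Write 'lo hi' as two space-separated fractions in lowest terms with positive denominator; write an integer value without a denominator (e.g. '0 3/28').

C = [1/4, 5/16, 7/16, 15/32, 1/2, 11/16, 27/32, 1]
j=0 picked index 0: u0 ∈ [0, 1/4)
j=1 picked index 0: u0 ∈ [-1/8, 1/8)
j=2 picked index 2: u0 ∈ [1/16, 3/16)
j=3 picked index 4: u0 ∈ [3/32, 1/8)
j=4 picked index 5: u0 ∈ [0, 3/16)
j=5 picked index 6: u0 ∈ [1/16, 7/32)
j=6 picked index 7: u0 ∈ [3/32, 1/4)
j=7 picked index 7: u0 ∈ [-1/32, 1/8)
intersection: [3/32, 1/8)

3/32 1/8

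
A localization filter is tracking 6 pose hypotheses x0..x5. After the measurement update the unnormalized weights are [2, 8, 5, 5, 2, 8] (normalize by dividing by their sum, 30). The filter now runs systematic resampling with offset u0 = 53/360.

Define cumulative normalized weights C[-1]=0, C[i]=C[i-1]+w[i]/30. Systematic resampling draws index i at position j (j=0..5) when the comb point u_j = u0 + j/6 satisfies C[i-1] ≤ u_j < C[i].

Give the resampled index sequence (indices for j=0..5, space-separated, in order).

1 1 2 3 5 5

C = [1/15, 1/3, 1/2, 2/3, 11/15, 1]
j=0: u_0=53/360 ∈ [1/15, 1/3) → index 1
j=1: u_1=113/360 ∈ [1/15, 1/3) → index 1
j=2: u_2=173/360 ∈ [1/3, 1/2) → index 2
j=3: u_3=233/360 ∈ [1/2, 2/3) → index 3
j=4: u_4=293/360 ∈ [11/15, 1) → index 5
j=5: u_5=353/360 ∈ [11/15, 1) → index 5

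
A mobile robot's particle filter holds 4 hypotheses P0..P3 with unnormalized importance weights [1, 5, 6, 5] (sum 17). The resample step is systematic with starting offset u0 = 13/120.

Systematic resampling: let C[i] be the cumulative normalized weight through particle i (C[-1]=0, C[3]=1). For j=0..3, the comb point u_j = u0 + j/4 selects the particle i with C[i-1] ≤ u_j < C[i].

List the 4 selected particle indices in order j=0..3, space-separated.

C = [1/17, 6/17, 12/17, 1]
j=0: u_0=13/120 ∈ [1/17, 6/17) → index 1
j=1: u_1=43/120 ∈ [6/17, 12/17) → index 2
j=2: u_2=73/120 ∈ [6/17, 12/17) → index 2
j=3: u_3=103/120 ∈ [12/17, 1) → index 3

1 2 2 3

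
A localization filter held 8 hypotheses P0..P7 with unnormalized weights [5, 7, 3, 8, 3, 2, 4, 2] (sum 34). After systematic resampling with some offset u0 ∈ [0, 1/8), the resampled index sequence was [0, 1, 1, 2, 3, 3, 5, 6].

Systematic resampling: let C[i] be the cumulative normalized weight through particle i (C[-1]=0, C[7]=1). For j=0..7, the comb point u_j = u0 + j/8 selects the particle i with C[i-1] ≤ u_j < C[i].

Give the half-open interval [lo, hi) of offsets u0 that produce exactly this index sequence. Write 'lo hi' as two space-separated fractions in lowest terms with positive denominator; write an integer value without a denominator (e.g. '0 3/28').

C = [5/34, 6/17, 15/34, 23/34, 13/17, 14/17, 16/17, 1]
j=0 picked index 0: u0 ∈ [0, 5/34)
j=1 picked index 1: u0 ∈ [3/136, 31/136)
j=2 picked index 1: u0 ∈ [-7/68, 7/68)
j=3 picked index 2: u0 ∈ [-3/136, 9/136)
j=4 picked index 3: u0 ∈ [-1/17, 3/17)
j=5 picked index 3: u0 ∈ [-25/136, 7/136)
j=6 picked index 5: u0 ∈ [1/68, 5/68)
j=7 picked index 6: u0 ∈ [-7/136, 9/136)
intersection: [3/136, 7/136)

3/136 7/136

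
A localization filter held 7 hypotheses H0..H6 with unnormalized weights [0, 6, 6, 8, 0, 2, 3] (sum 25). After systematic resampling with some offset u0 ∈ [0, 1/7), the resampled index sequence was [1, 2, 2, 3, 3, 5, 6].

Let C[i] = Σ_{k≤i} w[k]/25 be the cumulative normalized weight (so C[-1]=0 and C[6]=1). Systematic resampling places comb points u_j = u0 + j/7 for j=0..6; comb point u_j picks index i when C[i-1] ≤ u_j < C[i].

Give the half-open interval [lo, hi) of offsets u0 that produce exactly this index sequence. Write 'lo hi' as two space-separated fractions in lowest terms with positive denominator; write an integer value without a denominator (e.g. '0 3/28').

17/175 1/7

C = [0, 6/25, 12/25, 4/5, 4/5, 22/25, 1]
j=0 picked index 1: u0 ∈ [0, 6/25)
j=1 picked index 2: u0 ∈ [17/175, 59/175)
j=2 picked index 2: u0 ∈ [-8/175, 34/175)
j=3 picked index 3: u0 ∈ [9/175, 13/35)
j=4 picked index 3: u0 ∈ [-16/175, 8/35)
j=5 picked index 5: u0 ∈ [3/35, 29/175)
j=6 picked index 6: u0 ∈ [4/175, 1/7)
intersection: [17/175, 1/7)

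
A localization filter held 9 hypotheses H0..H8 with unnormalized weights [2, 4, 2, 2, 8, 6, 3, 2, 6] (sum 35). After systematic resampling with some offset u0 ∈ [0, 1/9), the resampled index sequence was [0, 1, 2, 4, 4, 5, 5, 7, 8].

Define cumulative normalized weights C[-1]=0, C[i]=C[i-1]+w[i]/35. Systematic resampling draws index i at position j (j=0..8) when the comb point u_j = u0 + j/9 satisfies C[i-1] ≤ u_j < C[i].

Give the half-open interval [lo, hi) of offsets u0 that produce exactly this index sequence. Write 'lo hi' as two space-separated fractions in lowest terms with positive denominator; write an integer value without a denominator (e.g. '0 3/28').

C = [2/35, 6/35, 8/35, 2/7, 18/35, 24/35, 27/35, 29/35, 1]
j=0 picked index 0: u0 ∈ [0, 2/35)
j=1 picked index 1: u0 ∈ [-17/315, 19/315)
j=2 picked index 2: u0 ∈ [-16/315, 2/315)
j=3 picked index 4: u0 ∈ [-1/21, 19/105)
j=4 picked index 4: u0 ∈ [-10/63, 22/315)
j=5 picked index 5: u0 ∈ [-13/315, 41/315)
j=6 picked index 5: u0 ∈ [-16/105, 2/105)
j=7 picked index 7: u0 ∈ [-2/315, 16/315)
j=8 picked index 8: u0 ∈ [-19/315, 1/9)
intersection: [0, 2/315)

0 2/315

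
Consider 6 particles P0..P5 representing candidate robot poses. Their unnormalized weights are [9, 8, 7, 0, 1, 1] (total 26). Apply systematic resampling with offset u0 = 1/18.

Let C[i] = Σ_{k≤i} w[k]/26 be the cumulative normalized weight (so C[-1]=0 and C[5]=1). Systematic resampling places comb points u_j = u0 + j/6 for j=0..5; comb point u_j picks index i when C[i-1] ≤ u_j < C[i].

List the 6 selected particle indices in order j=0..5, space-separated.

C = [9/26, 17/26, 12/13, 12/13, 25/26, 1]
j=0: u_0=1/18 ∈ [0, 9/26) → index 0
j=1: u_1=2/9 ∈ [0, 9/26) → index 0
j=2: u_2=7/18 ∈ [9/26, 17/26) → index 1
j=3: u_3=5/9 ∈ [9/26, 17/26) → index 1
j=4: u_4=13/18 ∈ [17/26, 12/13) → index 2
j=5: u_5=8/9 ∈ [17/26, 12/13) → index 2

0 0 1 1 2 2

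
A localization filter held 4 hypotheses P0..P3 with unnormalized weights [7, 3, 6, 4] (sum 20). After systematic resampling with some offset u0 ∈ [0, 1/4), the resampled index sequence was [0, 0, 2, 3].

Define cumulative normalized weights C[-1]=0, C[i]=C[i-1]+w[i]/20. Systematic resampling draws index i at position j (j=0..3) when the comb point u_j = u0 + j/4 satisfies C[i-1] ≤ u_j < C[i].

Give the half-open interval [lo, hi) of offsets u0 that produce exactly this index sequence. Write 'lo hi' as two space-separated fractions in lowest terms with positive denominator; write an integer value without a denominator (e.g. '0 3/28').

1/20 1/10

C = [7/20, 1/2, 4/5, 1]
j=0 picked index 0: u0 ∈ [0, 7/20)
j=1 picked index 0: u0 ∈ [-1/4, 1/10)
j=2 picked index 2: u0 ∈ [0, 3/10)
j=3 picked index 3: u0 ∈ [1/20, 1/4)
intersection: [1/20, 1/10)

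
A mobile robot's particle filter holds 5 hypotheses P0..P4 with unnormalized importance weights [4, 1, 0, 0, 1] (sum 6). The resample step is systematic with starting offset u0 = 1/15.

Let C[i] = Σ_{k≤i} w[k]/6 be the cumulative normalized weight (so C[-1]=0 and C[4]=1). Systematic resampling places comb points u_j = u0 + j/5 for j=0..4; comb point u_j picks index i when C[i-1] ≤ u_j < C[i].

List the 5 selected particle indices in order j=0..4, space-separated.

0 0 0 1 4

C = [2/3, 5/6, 5/6, 5/6, 1]
j=0: u_0=1/15 ∈ [0, 2/3) → index 0
j=1: u_1=4/15 ∈ [0, 2/3) → index 0
j=2: u_2=7/15 ∈ [0, 2/3) → index 0
j=3: u_3=2/3 ∈ [2/3, 5/6) → index 1
j=4: u_4=13/15 ∈ [5/6, 1) → index 4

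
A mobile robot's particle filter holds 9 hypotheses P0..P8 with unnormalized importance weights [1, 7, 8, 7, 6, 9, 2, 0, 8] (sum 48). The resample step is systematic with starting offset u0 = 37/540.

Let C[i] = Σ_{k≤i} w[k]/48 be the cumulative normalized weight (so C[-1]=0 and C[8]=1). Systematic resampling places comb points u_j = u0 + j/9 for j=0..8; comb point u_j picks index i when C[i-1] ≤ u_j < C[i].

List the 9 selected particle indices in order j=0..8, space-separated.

1 2 2 3 4 5 5 8 8

C = [1/48, 1/6, 1/3, 23/48, 29/48, 19/24, 5/6, 5/6, 1]
j=0: u_0=37/540 ∈ [1/48, 1/6) → index 1
j=1: u_1=97/540 ∈ [1/6, 1/3) → index 2
j=2: u_2=157/540 ∈ [1/6, 1/3) → index 2
j=3: u_3=217/540 ∈ [1/3, 23/48) → index 3
j=4: u_4=277/540 ∈ [23/48, 29/48) → index 4
j=5: u_5=337/540 ∈ [29/48, 19/24) → index 5
j=6: u_6=397/540 ∈ [29/48, 19/24) → index 5
j=7: u_7=457/540 ∈ [5/6, 1) → index 8
j=8: u_8=517/540 ∈ [5/6, 1) → index 8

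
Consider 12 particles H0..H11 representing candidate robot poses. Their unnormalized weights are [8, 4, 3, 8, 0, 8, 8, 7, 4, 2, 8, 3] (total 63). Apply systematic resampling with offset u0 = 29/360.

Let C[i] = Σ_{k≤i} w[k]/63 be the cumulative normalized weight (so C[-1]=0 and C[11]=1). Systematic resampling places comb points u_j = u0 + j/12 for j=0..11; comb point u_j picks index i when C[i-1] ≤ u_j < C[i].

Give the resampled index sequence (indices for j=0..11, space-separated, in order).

0 1 3 3 5 6 6 7 8 10 10 11

C = [8/63, 4/21, 5/21, 23/63, 23/63, 31/63, 13/21, 46/63, 50/63, 52/63, 20/21, 1]
j=0: u_0=29/360 ∈ [0, 8/63) → index 0
j=1: u_1=59/360 ∈ [8/63, 4/21) → index 1
j=2: u_2=89/360 ∈ [5/21, 23/63) → index 3
j=3: u_3=119/360 ∈ [5/21, 23/63) → index 3
j=4: u_4=149/360 ∈ [23/63, 31/63) → index 5
j=5: u_5=179/360 ∈ [31/63, 13/21) → index 6
j=6: u_6=209/360 ∈ [31/63, 13/21) → index 6
j=7: u_7=239/360 ∈ [13/21, 46/63) → index 7
j=8: u_8=269/360 ∈ [46/63, 50/63) → index 8
j=9: u_9=299/360 ∈ [52/63, 20/21) → index 10
j=10: u_10=329/360 ∈ [52/63, 20/21) → index 10
j=11: u_11=359/360 ∈ [20/21, 1) → index 11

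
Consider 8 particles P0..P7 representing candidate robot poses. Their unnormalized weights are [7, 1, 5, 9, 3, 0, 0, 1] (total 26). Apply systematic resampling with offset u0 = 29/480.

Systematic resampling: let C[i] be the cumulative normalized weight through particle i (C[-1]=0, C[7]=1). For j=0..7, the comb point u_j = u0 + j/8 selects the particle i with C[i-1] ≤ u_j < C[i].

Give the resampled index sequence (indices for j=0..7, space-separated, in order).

C = [7/26, 4/13, 1/2, 11/13, 25/26, 25/26, 25/26, 1]
j=0: u_0=29/480 ∈ [0, 7/26) → index 0
j=1: u_1=89/480 ∈ [0, 7/26) → index 0
j=2: u_2=149/480 ∈ [4/13, 1/2) → index 2
j=3: u_3=209/480 ∈ [4/13, 1/2) → index 2
j=4: u_4=269/480 ∈ [1/2, 11/13) → index 3
j=5: u_5=329/480 ∈ [1/2, 11/13) → index 3
j=6: u_6=389/480 ∈ [1/2, 11/13) → index 3
j=7: u_7=449/480 ∈ [11/13, 25/26) → index 4

0 0 2 2 3 3 3 4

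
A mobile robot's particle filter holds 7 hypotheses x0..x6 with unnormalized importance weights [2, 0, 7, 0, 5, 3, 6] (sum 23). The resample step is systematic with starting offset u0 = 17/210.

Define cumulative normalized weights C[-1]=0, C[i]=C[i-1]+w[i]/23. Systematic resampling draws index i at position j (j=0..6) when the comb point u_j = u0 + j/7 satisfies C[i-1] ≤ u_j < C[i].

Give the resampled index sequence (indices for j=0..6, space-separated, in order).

0 2 2 4 5 6 6

C = [2/23, 2/23, 9/23, 9/23, 14/23, 17/23, 1]
j=0: u_0=17/210 ∈ [0, 2/23) → index 0
j=1: u_1=47/210 ∈ [2/23, 9/23) → index 2
j=2: u_2=11/30 ∈ [2/23, 9/23) → index 2
j=3: u_3=107/210 ∈ [9/23, 14/23) → index 4
j=4: u_4=137/210 ∈ [14/23, 17/23) → index 5
j=5: u_5=167/210 ∈ [17/23, 1) → index 6
j=6: u_6=197/210 ∈ [17/23, 1) → index 6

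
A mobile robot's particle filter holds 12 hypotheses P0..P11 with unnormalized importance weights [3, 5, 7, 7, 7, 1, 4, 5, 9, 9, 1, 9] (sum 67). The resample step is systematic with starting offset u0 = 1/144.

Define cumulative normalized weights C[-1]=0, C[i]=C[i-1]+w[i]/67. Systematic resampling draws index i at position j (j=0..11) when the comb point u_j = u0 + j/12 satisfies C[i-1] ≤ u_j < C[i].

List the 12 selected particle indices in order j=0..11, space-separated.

0 1 2 3 4 4 6 8 8 9 9 11

C = [3/67, 8/67, 15/67, 22/67, 29/67, 30/67, 34/67, 39/67, 48/67, 57/67, 58/67, 1]
j=0: u_0=1/144 ∈ [0, 3/67) → index 0
j=1: u_1=13/144 ∈ [3/67, 8/67) → index 1
j=2: u_2=25/144 ∈ [8/67, 15/67) → index 2
j=3: u_3=37/144 ∈ [15/67, 22/67) → index 3
j=4: u_4=49/144 ∈ [22/67, 29/67) → index 4
j=5: u_5=61/144 ∈ [22/67, 29/67) → index 4
j=6: u_6=73/144 ∈ [30/67, 34/67) → index 6
j=7: u_7=85/144 ∈ [39/67, 48/67) → index 8
j=8: u_8=97/144 ∈ [39/67, 48/67) → index 8
j=9: u_9=109/144 ∈ [48/67, 57/67) → index 9
j=10: u_10=121/144 ∈ [48/67, 57/67) → index 9
j=11: u_11=133/144 ∈ [58/67, 1) → index 11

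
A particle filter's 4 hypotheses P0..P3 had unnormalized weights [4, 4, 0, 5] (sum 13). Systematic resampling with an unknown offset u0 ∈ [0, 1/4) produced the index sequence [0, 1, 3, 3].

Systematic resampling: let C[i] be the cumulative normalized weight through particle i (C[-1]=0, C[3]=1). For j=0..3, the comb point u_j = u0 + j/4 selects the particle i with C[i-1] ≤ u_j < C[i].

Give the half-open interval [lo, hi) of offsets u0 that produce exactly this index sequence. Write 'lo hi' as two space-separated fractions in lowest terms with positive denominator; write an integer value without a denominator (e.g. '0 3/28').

C = [4/13, 8/13, 8/13, 1]
j=0 picked index 0: u0 ∈ [0, 4/13)
j=1 picked index 1: u0 ∈ [3/52, 19/52)
j=2 picked index 3: u0 ∈ [3/26, 1/2)
j=3 picked index 3: u0 ∈ [-7/52, 1/4)
intersection: [3/26, 1/4)

3/26 1/4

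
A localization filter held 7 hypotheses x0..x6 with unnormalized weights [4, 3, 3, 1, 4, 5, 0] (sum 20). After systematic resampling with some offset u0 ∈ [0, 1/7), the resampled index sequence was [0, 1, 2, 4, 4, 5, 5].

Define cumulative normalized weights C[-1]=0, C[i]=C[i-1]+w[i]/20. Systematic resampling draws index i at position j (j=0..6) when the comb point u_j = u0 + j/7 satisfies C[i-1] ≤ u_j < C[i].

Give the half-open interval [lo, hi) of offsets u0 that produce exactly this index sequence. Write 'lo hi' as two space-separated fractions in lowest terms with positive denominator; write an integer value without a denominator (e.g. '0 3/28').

17/140 1/7

C = [1/5, 7/20, 1/2, 11/20, 3/4, 1, 1]
j=0 picked index 0: u0 ∈ [0, 1/5)
j=1 picked index 1: u0 ∈ [2/35, 29/140)
j=2 picked index 2: u0 ∈ [9/140, 3/14)
j=3 picked index 4: u0 ∈ [17/140, 9/28)
j=4 picked index 4: u0 ∈ [-3/140, 5/28)
j=5 picked index 5: u0 ∈ [1/28, 2/7)
j=6 picked index 5: u0 ∈ [-3/28, 1/7)
intersection: [17/140, 1/7)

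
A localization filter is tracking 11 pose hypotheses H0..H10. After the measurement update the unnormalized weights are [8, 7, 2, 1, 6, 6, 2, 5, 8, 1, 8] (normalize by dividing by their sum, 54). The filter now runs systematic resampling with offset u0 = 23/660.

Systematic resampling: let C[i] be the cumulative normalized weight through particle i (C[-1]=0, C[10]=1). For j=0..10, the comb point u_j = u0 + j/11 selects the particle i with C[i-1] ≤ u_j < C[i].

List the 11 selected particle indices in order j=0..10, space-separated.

C = [4/27, 5/18, 17/54, 1/3, 4/9, 5/9, 16/27, 37/54, 5/6, 23/27, 1]
j=0: u_0=23/660 ∈ [0, 4/27) → index 0
j=1: u_1=83/660 ∈ [0, 4/27) → index 0
j=2: u_2=13/60 ∈ [4/27, 5/18) → index 1
j=3: u_3=203/660 ∈ [5/18, 17/54) → index 2
j=4: u_4=263/660 ∈ [1/3, 4/9) → index 4
j=5: u_5=323/660 ∈ [4/9, 5/9) → index 5
j=6: u_6=383/660 ∈ [5/9, 16/27) → index 6
j=7: u_7=443/660 ∈ [16/27, 37/54) → index 7
j=8: u_8=503/660 ∈ [37/54, 5/6) → index 8
j=9: u_9=563/660 ∈ [23/27, 1) → index 10
j=10: u_10=623/660 ∈ [23/27, 1) → index 10

0 0 1 2 4 5 6 7 8 10 10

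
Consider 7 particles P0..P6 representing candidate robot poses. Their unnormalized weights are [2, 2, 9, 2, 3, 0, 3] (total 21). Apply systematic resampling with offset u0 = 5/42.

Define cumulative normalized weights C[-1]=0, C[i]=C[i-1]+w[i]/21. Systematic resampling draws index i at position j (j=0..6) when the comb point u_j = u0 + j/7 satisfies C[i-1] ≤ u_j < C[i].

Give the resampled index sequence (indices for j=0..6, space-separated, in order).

1 2 2 2 3 4 6

C = [2/21, 4/21, 13/21, 5/7, 6/7, 6/7, 1]
j=0: u_0=5/42 ∈ [2/21, 4/21) → index 1
j=1: u_1=11/42 ∈ [4/21, 13/21) → index 2
j=2: u_2=17/42 ∈ [4/21, 13/21) → index 2
j=3: u_3=23/42 ∈ [4/21, 13/21) → index 2
j=4: u_4=29/42 ∈ [13/21, 5/7) → index 3
j=5: u_5=5/6 ∈ [5/7, 6/7) → index 4
j=6: u_6=41/42 ∈ [6/7, 1) → index 6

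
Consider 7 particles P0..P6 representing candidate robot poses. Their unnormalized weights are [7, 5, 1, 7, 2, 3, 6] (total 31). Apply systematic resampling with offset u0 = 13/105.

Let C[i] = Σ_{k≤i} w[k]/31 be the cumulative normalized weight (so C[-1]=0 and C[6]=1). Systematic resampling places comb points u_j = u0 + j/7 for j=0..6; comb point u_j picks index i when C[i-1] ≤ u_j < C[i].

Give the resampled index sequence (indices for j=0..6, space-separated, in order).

0 1 2 3 4 6 6

C = [7/31, 12/31, 13/31, 20/31, 22/31, 25/31, 1]
j=0: u_0=13/105 ∈ [0, 7/31) → index 0
j=1: u_1=4/15 ∈ [7/31, 12/31) → index 1
j=2: u_2=43/105 ∈ [12/31, 13/31) → index 2
j=3: u_3=58/105 ∈ [13/31, 20/31) → index 3
j=4: u_4=73/105 ∈ [20/31, 22/31) → index 4
j=5: u_5=88/105 ∈ [25/31, 1) → index 6
j=6: u_6=103/105 ∈ [25/31, 1) → index 6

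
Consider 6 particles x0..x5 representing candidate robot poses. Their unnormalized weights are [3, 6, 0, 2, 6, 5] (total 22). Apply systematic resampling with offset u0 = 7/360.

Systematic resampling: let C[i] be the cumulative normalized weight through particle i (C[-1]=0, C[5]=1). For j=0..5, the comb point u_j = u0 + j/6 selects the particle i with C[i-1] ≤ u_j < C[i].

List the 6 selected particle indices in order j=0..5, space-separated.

C = [3/22, 9/22, 9/22, 1/2, 17/22, 1]
j=0: u_0=7/360 ∈ [0, 3/22) → index 0
j=1: u_1=67/360 ∈ [3/22, 9/22) → index 1
j=2: u_2=127/360 ∈ [3/22, 9/22) → index 1
j=3: u_3=187/360 ∈ [1/2, 17/22) → index 4
j=4: u_4=247/360 ∈ [1/2, 17/22) → index 4
j=5: u_5=307/360 ∈ [17/22, 1) → index 5

0 1 1 4 4 5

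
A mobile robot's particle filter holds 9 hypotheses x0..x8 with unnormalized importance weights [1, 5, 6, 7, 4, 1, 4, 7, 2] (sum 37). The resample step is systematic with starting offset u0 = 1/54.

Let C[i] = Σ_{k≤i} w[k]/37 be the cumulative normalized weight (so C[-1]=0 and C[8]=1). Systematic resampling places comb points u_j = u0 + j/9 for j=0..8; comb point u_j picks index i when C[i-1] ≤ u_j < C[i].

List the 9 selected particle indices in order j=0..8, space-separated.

C = [1/37, 6/37, 12/37, 19/37, 23/37, 24/37, 28/37, 35/37, 1]
j=0: u_0=1/54 ∈ [0, 1/37) → index 0
j=1: u_1=7/54 ∈ [1/37, 6/37) → index 1
j=2: u_2=13/54 ∈ [6/37, 12/37) → index 2
j=3: u_3=19/54 ∈ [12/37, 19/37) → index 3
j=4: u_4=25/54 ∈ [12/37, 19/37) → index 3
j=5: u_5=31/54 ∈ [19/37, 23/37) → index 4
j=6: u_6=37/54 ∈ [24/37, 28/37) → index 6
j=7: u_7=43/54 ∈ [28/37, 35/37) → index 7
j=8: u_8=49/54 ∈ [28/37, 35/37) → index 7

0 1 2 3 3 4 6 7 7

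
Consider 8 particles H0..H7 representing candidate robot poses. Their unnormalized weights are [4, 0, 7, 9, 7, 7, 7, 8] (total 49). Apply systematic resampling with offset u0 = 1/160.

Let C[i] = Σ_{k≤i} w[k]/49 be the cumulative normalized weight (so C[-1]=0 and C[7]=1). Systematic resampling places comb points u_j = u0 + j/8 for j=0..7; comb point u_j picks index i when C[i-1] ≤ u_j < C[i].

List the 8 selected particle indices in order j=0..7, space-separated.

0 2 3 3 4 5 6 7

C = [4/49, 4/49, 11/49, 20/49, 27/49, 34/49, 41/49, 1]
j=0: u_0=1/160 ∈ [0, 4/49) → index 0
j=1: u_1=21/160 ∈ [4/49, 11/49) → index 2
j=2: u_2=41/160 ∈ [11/49, 20/49) → index 3
j=3: u_3=61/160 ∈ [11/49, 20/49) → index 3
j=4: u_4=81/160 ∈ [20/49, 27/49) → index 4
j=5: u_5=101/160 ∈ [27/49, 34/49) → index 5
j=6: u_6=121/160 ∈ [34/49, 41/49) → index 6
j=7: u_7=141/160 ∈ [41/49, 1) → index 7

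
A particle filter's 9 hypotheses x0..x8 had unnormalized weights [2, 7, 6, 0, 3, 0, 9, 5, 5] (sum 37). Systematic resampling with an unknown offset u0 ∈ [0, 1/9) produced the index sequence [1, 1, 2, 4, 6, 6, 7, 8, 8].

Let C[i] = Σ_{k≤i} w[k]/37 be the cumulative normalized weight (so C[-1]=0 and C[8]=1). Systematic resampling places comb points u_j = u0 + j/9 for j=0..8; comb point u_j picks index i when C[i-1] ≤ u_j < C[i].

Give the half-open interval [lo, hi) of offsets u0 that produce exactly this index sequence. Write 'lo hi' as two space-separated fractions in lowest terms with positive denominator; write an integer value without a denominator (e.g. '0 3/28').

29/333 1/9

C = [2/37, 9/37, 15/37, 15/37, 18/37, 18/37, 27/37, 32/37, 1]
j=0 picked index 1: u0 ∈ [2/37, 9/37)
j=1 picked index 1: u0 ∈ [-19/333, 44/333)
j=2 picked index 2: u0 ∈ [7/333, 61/333)
j=3 picked index 4: u0 ∈ [8/111, 17/111)
j=4 picked index 6: u0 ∈ [14/333, 95/333)
j=5 picked index 6: u0 ∈ [-23/333, 58/333)
j=6 picked index 7: u0 ∈ [7/111, 22/111)
j=7 picked index 8: u0 ∈ [29/333, 2/9)
j=8 picked index 8: u0 ∈ [-8/333, 1/9)
intersection: [29/333, 1/9)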